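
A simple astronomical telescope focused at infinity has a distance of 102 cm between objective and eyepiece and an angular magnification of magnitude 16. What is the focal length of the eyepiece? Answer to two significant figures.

6.0 cm

In normal adjustment the tube length equals f_obj + f_eye and |M| = f_obj/f_eye.
So f_obj = 16 f_eye and 16 f_eye + f_eye = 102 cm, giving f_eye = 102/17 = 6.000 cm and f_obj = 96.000 cm.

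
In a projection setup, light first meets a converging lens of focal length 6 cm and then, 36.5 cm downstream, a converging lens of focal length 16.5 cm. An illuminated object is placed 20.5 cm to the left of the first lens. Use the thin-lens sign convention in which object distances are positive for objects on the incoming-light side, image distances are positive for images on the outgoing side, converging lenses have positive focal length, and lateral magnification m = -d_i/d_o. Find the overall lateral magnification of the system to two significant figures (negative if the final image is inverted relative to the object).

Lens 1: 1/d_i1 = 1/f_1 - 1/d_o1 = 1/6 - 1/20.5 = 0.11789 cm^-1, so d_i1 = 8.483 cm.
m_1 = -(8.483)/20.5 = -0.4138.
Object distance for lens 2: d_o2 = 36.5 - 8.483 = 28.017 cm.
Lens 2: 1/d_i2 = 1/f_2 - 1/d_o2 = 1/16.5 - 1/(28.017) = 0.02491 cm^-1, so d_i2 = 40.138 cm.
m_2 = -(40.138)/(28.017) = -1.4326.
Overall magnification: m = m_1 m_2 = 0.5928.

0.59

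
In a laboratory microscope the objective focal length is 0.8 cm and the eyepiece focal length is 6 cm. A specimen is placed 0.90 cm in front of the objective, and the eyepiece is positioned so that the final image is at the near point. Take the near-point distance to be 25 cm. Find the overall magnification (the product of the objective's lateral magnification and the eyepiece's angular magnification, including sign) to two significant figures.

-41

Objective: 1/d_i = 1/f_obj - 1/d_o = 1/0.8 - 1/0.90 = 0.13889 cm^-1, so d_i = 7.200 cm.
m_obj = -d_i/d_o = -7.200/0.90 = -8.000.
Eyepiece angular magnification (image at near point): M_eye = 1 + D/f_e = 1 + 25/6 = 5.167.
Overall M = m_obj x M_eye = (-8.000)(5.167) = -41.33.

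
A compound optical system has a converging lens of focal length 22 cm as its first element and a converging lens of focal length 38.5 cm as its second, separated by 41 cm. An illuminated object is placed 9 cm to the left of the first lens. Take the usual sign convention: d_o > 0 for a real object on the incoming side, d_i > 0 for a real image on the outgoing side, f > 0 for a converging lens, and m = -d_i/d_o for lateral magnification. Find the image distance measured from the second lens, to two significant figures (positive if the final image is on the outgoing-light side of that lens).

Lens 1: 1/d_i1 = 1/f_1 - 1/d_o1 = 1/22 - 1/9 = -0.06566 cm^-1, so d_i1 = -15.231 cm.
With d_i1 < 0 the first image is virtual and lies on the object side; the object distance for lens 2 is d_o2 = 41 - (-15.231) = 56.231 cm.
Lens 2: 1/d_i2 = 1/f_2 - 1/d_o2 = 1/38.5 - 1/(56.231) = 0.00819 cm^-1, so d_i2 = 122.098 cm.

120 cm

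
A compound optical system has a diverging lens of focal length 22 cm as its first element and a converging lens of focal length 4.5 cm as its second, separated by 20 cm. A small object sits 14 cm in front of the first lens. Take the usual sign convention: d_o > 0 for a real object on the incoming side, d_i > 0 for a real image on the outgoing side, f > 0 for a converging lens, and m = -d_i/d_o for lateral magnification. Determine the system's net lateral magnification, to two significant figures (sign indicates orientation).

First lens: d_i1 = 1/(1/(-22) - 1/14) = -8.556 cm.
m_1 = -(-8.556)/14 = 0.6111.
With d_i1 < 0 the first image is virtual and lies on the object side; the object distance for lens 2 is d_o2 = 20 - (-8.556) = 28.556 cm.
Second lens: d_i2 = 1/(1/4.5 - 1/(28.556)) = 5.342 cm.
m_2 = -(5.342)/(28.556) = -0.1871.
The system's lateral magnification is m_1 m_2 = (0.6111)(-0.1871) = -0.1143.

-0.11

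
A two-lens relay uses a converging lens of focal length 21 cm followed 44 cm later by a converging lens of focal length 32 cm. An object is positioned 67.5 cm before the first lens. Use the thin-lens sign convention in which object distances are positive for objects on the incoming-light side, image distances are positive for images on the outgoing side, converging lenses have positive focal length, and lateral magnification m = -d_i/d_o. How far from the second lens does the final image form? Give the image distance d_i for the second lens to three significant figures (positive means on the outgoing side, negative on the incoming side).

Lens 1: 1/d_i1 = 1/f_1 - 1/d_o1 = 1/21 - 1/67.5 = 0.03280 cm^-1, so d_i1 = 30.484 cm.
The intermediate image is 30.484 cm to the right of lens 1, so d_o2 = L - d_i1 = 44 - 30.484 = 13.516 cm.
Lens 2: 1/d_i2 = 1/f_2 - 1/d_o2 = 1/32 - 1/(13.516) = -0.04274 cm^-1, so d_i2 = -23.400 cm.

-23.4 cm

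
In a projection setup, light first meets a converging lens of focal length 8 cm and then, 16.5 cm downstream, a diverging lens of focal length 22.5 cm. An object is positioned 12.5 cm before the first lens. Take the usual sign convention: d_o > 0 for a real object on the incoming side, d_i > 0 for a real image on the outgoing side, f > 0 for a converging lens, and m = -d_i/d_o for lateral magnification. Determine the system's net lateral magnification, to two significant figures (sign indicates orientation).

-2.4

Lens 1: 1/d_i1 = 1/f_1 - 1/d_o1 = 1/8 - 1/12.5 = 0.04500 cm^-1, so d_i1 = 22.222 cm.
m_1 = -(22.222)/12.5 = -1.7778.
This image would form 22.222 cm past lens 1, i.e. 5.722 cm beyond lens 2, so it is a virtual object for lens 2: d_o2 = 16.5 - 22.222 = -5.722 cm.
Lens 2: 1/d_i2 = 1/f_2 - 1/d_o2 = 1/(-22.5) - 1/(-5.722) = 0.13031 cm^-1, so d_i2 = 7.674 cm.
m_2 = -(7.674)/(-5.722) = 1.3411.
Total m = m_1 x m_2 = (-1.7778)(1.3411) = -2.3841.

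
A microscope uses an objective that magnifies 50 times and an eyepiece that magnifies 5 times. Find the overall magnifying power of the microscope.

250

The overall magnification of a compound microscope is the product of the objective and eyepiece magnifications:
M = M_obj x M_eye = 50 x 5 = 250.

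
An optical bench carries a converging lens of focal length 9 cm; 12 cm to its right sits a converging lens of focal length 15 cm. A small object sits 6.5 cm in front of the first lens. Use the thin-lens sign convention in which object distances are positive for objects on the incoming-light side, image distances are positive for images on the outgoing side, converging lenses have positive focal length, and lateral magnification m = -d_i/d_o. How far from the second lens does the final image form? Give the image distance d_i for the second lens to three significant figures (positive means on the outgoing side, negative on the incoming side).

26.0 cm

First lens: d_i1 = 1/(1/9 - 1/6.5) = -23.400 cm.
The intermediate image is virtual, 23.400 cm to the left of lens 1, so d_o2 = L - d_i1 = 12 - (-23.400) = 35.400 cm.
Second lens: d_i2 = 1/(1/15 - 1/(35.400)) = 26.029 cm.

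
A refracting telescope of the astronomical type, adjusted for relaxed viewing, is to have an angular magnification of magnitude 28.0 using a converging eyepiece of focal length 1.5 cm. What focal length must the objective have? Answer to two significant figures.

42 cm

|M| = f_obj/|f_eye|, so f_obj = |M| x |f_eye| = 28.0 x 1.5 = 42.000 cm.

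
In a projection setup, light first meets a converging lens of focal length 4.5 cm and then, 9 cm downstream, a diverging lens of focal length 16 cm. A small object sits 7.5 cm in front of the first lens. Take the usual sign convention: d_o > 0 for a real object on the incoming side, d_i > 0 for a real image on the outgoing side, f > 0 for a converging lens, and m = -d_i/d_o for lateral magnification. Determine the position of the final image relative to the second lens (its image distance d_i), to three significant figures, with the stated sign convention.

2.62 cm

Applying the thin-lens equation to the first lens, 1/4.5 = 1/7.5 + 1/d_i1, which gives d_i1 = 11.250 cm.
Since 11.250 cm > 9 cm, the first image lies past the second lens and serves as a virtual object: d_o2 = L - d_i1 = -2.250 cm.
Applying the thin-lens equation again with f_2 = -16 cm and d_o2 = -2.250 cm gives d_i2 = 2.618 cm.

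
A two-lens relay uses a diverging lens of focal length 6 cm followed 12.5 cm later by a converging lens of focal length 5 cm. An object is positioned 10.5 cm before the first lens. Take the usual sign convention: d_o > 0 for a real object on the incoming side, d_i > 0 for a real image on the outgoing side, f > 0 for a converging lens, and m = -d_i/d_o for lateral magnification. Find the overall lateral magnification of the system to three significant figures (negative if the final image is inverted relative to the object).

First lens: d_i1 = 1/(1/(-6) - 1/10.5) = -3.818 cm.
m_1 = -(-3.818)/10.5 = 0.3636.
The intermediate image is virtual, 3.818 cm to the left of lens 1, so d_o2 = L - d_i1 = 12.5 - (-3.818) = 16.318 cm.
Second lens: d_i2 = 1/(1/5 - 1/(16.318)) = 7.209 cm.
m_2 = -(7.209)/(16.318) = -0.4418.
The system's lateral magnification is m_1 m_2 = (0.3636)(-0.4418) = -0.1606.

-0.161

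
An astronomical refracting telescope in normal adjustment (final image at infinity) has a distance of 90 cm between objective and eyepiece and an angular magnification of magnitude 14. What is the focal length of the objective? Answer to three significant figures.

84.0 cm

In normal adjustment the tube length equals f_obj + f_eye and |M| = f_obj/f_eye.
So f_obj = 14 f_eye and 14 f_eye + f_eye = 90 cm, giving f_eye = 90/15 = 6.000 cm and f_obj = 84.000 cm.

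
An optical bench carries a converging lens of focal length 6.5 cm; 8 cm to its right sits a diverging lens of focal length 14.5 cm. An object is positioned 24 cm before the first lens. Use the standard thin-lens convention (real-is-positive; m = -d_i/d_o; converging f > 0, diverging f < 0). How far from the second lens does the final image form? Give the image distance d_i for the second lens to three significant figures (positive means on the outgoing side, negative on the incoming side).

0.976 cm

Lens 1: 1/d_i1 = 1/f_1 - 1/d_o1 = 1/6.5 - 1/24 = 0.11218 cm^-1, so d_i1 = 8.914 cm.
This image would form 8.914 cm past lens 1, i.e. 0.914 cm beyond lens 2, so it is a virtual object for lens 2: d_o2 = 8 - 8.914 = -0.914 cm.
Lens 2: 1/d_i2 = 1/f_2 - 1/d_o2 = 1/(-14.5) - 1/(-0.914) = 1.02478 cm^-1, so d_i2 = 0.976 cm.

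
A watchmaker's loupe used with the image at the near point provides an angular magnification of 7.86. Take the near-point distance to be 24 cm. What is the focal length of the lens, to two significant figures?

For the image at the near point, M = 1 + D/f.
f = D/(M - 1) = 24/(7.86 - 1) = 3.499 cm.

3.5 cm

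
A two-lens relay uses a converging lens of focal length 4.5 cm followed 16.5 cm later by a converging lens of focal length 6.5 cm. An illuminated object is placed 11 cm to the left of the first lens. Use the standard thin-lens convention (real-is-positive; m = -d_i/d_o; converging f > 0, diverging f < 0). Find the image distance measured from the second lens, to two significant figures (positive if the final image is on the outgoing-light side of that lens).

24 cm

Lens 1: 1/d_i1 = 1/f_1 - 1/d_o1 = 1/4.5 - 1/11 = 0.13131 cm^-1, so d_i1 = 7.615 cm.
Object distance for lens 2: d_o2 = 16.5 - 7.615 = 8.885 cm.
Lens 2: 1/d_i2 = 1/f_2 - 1/d_o2 = 1/6.5 - 1/(8.885) = 0.04129 cm^-1, so d_i2 = 24.218 cm.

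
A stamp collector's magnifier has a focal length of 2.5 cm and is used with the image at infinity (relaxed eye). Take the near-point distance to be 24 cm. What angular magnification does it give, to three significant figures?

M = D/f = 24/2.5 = 9.600.

9.60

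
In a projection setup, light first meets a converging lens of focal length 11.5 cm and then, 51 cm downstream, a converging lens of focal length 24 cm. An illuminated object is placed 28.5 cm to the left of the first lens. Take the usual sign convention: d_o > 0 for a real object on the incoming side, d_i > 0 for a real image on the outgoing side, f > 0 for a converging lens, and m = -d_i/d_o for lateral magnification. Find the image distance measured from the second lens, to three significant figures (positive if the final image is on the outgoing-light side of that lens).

Lens 1: 1/d_i1 = 1/f_1 - 1/d_o1 = 1/11.5 - 1/28.5 = 0.05187 cm^-1, so d_i1 = 19.279 cm.
Object distance for lens 2: d_o2 = 51 - 19.279 = 31.721 cm.
Lens 2: 1/d_i2 = 1/f_2 - 1/d_o2 = 1/24 - 1/(31.721) = 0.01014 cm^-1, so d_i2 = 98.606 cm.

98.6 cm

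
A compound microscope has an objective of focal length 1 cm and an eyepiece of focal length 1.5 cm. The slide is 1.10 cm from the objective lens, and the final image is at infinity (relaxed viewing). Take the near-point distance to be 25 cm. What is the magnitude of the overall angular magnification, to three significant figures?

167

Objective: 1/d_i = 1/f_obj - 1/d_o = 1/1 - 1/1.10 = 0.09091 cm^-1, so d_i = 11.000 cm.
m_obj = -d_i/d_o = -11.000/1.10 = -10.000.
Eyepiece angular magnification (image at infinity): M_eye = D/f_e = 25/1.5 = 16.667.
Overall M = m_obj x M_eye = (-10.000)(16.667) = -166.67.
|M| = 166.67.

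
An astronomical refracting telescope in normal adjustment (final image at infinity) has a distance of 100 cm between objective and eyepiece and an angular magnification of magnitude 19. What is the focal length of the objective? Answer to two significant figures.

In normal adjustment the tube length equals f_obj + f_eye and |M| = f_obj/f_eye.
So f_obj = 19 f_eye and 19 f_eye + f_eye = 100 cm, giving f_eye = 100/20 = 5.000 cm and f_obj = 95.000 cm.

95 cm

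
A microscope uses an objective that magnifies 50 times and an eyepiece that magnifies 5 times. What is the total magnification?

The overall magnification of a compound microscope is the product of the objective and eyepiece magnifications:
M = M_obj x M_eye = 50 x 5 = 250.

250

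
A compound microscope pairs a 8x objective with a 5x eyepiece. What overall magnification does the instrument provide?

40

The overall magnification of a compound microscope is the product of the objective and eyepiece magnifications:
M = M_obj x M_eye = 8 x 5 = 40.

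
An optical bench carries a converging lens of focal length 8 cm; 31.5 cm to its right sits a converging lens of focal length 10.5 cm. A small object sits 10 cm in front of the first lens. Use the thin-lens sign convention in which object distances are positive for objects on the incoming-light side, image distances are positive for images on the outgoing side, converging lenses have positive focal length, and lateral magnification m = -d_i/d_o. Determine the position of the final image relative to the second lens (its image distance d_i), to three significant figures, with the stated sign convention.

4.70 cm

First lens: d_i1 = 1/(1/8 - 1/10) = 40.000 cm.
This image would form 40.000 cm past lens 1, i.e. 8.500 cm beyond lens 2, so it is a virtual object for lens 2: d_o2 = 31.5 - 40.000 = -8.500 cm.
Second lens: d_i2 = 1/(1/10.5 - 1/(-8.500)) = 4.697 cm.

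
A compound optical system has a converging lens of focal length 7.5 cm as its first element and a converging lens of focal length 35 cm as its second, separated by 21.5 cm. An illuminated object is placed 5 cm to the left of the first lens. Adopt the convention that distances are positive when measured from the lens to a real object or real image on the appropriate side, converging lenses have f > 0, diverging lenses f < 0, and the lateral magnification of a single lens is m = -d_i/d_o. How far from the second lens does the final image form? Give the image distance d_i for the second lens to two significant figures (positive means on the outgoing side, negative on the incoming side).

850 cm

First lens: d_i1 = 1/(1/7.5 - 1/5) = -15.000 cm.
With d_i1 < 0 the first image is virtual and lies on the object side; the object distance for lens 2 is d_o2 = 21.5 - (-15.000) = 36.500 cm.
Second lens: d_i2 = 1/(1/35 - 1/(36.500)) = 851.667 cm.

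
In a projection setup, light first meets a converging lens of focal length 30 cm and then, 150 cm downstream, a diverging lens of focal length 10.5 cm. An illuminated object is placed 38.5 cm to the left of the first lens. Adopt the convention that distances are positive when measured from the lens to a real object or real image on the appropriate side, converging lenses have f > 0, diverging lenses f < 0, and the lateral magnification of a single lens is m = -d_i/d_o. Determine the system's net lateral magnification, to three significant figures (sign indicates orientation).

Applying the thin-lens equation to the first lens, 1/30 = 1/38.5 + 1/d_i1, which gives d_i1 = 135.882 cm.
Its lateral magnification is m_1 = -d_i1/d_o1 = -(135.882)/38.5 = -3.5294.
Object distance for lens 2: d_o2 = 150 - 135.882 = 14.118 cm.
Applying the thin-lens equation again with f_2 = -10.5 cm and d_o2 = 14.118 cm gives d_i2 = -6.022 cm.
m_2 = -(-6.022)/(14.118) = 0.4265.
Overall magnification: m = m_1 m_2 = -1.5054.

-1.51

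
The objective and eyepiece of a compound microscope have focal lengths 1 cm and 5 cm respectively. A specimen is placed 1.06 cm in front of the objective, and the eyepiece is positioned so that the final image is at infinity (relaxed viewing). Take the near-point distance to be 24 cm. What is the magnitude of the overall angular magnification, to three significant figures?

Objective: 1/d_i = 1/f_obj - 1/d_o = 1/1 - 1/1.06 = 0.05660 cm^-1, so d_i = 17.667 cm.
m_obj = -d_i/d_o = -17.667/1.06 = -16.667.
Eyepiece angular magnification (image at infinity): M_eye = D/f_e = 24/5 = 4.800.
Overall M = m_obj x M_eye = (-16.667)(4.800) = -80.00.
|M| = 80.00.

80.0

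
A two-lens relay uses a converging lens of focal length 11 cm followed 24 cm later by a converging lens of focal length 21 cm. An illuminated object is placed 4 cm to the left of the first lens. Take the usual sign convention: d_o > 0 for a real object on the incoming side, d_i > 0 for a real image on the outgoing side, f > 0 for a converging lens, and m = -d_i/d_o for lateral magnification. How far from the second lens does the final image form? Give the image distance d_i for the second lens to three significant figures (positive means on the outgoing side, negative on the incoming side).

68.5 cm

Lens 1: 1/d_i1 = 1/f_1 - 1/d_o1 = 1/11 - 1/4 = -0.15909 cm^-1, so d_i1 = -6.286 cm.
With d_i1 < 0 the first image is virtual and lies on the object side; the object distance for lens 2 is d_o2 = 24 - (-6.286) = 30.286 cm.
Lens 2: 1/d_i2 = 1/f_2 - 1/d_o2 = 1/21 - 1/(30.286) = 0.01460 cm^-1, so d_i2 = 68.492 cm.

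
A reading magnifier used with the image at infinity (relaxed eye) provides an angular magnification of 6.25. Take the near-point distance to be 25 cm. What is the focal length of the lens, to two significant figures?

For the image at infinity, M = D/f.
f = D/M = 25/6.25 = 4.000 cm.

4.0 cm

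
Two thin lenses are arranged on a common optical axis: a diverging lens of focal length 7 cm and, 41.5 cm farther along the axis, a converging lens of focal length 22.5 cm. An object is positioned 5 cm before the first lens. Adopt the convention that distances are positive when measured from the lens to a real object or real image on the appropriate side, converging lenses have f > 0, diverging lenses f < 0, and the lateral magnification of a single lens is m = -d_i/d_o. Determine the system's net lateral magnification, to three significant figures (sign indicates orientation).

-0.599

Lens 1: 1/d_i1 = 1/f_1 - 1/d_o1 = 1/(-7) - 1/5 = -0.34286 cm^-1, so d_i1 = -2.917 cm.
m_1 = -(-2.917)/5 = 0.5833.
With d_i1 < 0 the first image is virtual and lies on the object side; the object distance for lens 2 is d_o2 = 41.5 - (-2.917) = 44.417 cm.
Lens 2: 1/d_i2 = 1/f_2 - 1/d_o2 = 1/22.5 - 1/(44.417) = 0.02193 cm^-1, so d_i2 = 45.599 cm.
m_2 = -(45.599)/(44.417) = -1.0266.
The system's lateral magnification is m_1 m_2 = (0.5833)(-1.0266) = -0.5989.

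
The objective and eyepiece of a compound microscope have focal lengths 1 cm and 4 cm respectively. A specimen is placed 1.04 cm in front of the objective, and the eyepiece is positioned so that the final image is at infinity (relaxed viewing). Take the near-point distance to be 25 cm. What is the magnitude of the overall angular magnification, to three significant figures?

156

Objective: 1/d_i = 1/f_obj - 1/d_o = 1/1 - 1/1.04 = 0.03846 cm^-1, so d_i = 26.000 cm.
m_obj = -d_i/d_o = -26.000/1.04 = -25.000.
Eyepiece angular magnification (image at infinity): M_eye = D/f_e = 25/4 = 6.250.
Overall M = m_obj x M_eye = (-25.000)(6.250) = -156.25.
|M| = 156.25.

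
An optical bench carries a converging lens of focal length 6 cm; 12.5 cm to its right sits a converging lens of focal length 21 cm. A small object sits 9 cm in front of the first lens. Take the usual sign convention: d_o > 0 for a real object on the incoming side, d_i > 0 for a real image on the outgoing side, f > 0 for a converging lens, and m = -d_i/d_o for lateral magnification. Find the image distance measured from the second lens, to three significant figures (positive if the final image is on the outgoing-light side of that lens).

Applying the thin-lens equation to the first lens, 1/6 = 1/9 + 1/d_i1, which gives d_i1 = 18.000 cm.
Since 18.000 cm > 12.5 cm, the first image lies past the second lens and serves as a virtual object: d_o2 = L - d_i1 = -5.500 cm.
Applying the thin-lens equation again with f_2 = 21 cm and d_o2 = -5.500 cm gives d_i2 = 4.358 cm.

4.36 cm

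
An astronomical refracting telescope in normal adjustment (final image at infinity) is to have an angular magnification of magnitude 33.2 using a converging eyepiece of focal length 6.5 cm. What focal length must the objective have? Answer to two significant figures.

220 cm

|M| = f_obj/|f_eye|, so f_obj = |M| x |f_eye| = 33.2 x 6.5 = 215.800 cm.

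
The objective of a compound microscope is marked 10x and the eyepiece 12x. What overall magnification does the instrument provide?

The overall magnification of a compound microscope is the product of the objective and eyepiece magnifications:
M = M_obj x M_eye = 10 x 12 = 120.

120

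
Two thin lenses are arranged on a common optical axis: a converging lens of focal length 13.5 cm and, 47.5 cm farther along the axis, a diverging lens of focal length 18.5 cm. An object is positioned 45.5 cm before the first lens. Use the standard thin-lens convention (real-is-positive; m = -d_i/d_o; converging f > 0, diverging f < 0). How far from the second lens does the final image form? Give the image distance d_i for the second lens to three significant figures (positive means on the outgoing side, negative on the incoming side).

-11.2 cm

First lens: d_i1 = 1/(1/13.5 - 1/45.5) = 19.195 cm.
The intermediate image is 19.195 cm to the right of lens 1, so d_o2 = L - d_i1 = 47.5 - 19.195 = 28.305 cm.
Second lens: d_i2 = 1/(1/(-18.5) - 1/(28.305)) = -11.188 cm.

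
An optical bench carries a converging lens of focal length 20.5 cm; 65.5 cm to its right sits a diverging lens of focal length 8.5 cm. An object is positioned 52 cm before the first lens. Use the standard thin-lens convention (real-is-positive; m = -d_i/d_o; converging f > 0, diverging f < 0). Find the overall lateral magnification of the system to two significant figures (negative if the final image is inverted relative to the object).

Lens 1: 1/d_i1 = 1/f_1 - 1/d_o1 = 1/20.5 - 1/52 = 0.02955 cm^-1, so d_i1 = 33.841 cm.
m_1 = -(33.841)/52 = -0.6508.
The intermediate image is 33.841 cm to the right of lens 1, so d_o2 = L - d_i1 = 65.5 - 33.841 = 31.659 cm.
Lens 2: 1/d_i2 = 1/f_2 - 1/d_o2 = 1/(-8.5) - 1/(31.659) = -0.14923 cm^-1, so d_i2 = -6.701 cm.
m_2 = -(-6.701)/(31.659) = 0.2117.
The system's lateral magnification is m_1 m_2 = (-0.6508)(0.2117) = -0.1377.

-0.14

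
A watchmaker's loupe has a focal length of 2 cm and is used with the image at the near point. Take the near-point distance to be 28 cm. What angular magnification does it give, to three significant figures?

M = 1 + D/f = 1 + 28/2 = 15.000.

15.0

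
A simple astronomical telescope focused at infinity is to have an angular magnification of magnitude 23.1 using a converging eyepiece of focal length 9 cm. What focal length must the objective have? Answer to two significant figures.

210 cm

|M| = f_obj/|f_eye|, so f_obj = |M| x |f_eye| = 23.1 x 9 = 207.900 cm.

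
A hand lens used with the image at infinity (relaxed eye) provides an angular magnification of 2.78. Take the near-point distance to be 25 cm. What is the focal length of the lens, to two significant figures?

9.0 cm

For the image at infinity, M = D/f.
f = D/M = 25/2.78 = 8.993 cm.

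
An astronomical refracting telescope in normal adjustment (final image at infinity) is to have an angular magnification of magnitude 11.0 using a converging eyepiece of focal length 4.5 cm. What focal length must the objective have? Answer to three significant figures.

|M| = f_obj/|f_eye|, so f_obj = |M| x |f_eye| = 11.0 x 4.5 = 49.500 cm.

49.5 cm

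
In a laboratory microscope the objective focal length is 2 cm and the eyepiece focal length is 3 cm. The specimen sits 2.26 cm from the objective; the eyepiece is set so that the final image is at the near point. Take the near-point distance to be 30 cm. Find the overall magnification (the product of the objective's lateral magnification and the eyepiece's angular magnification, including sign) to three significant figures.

Objective: 1/d_i = 1/f_obj - 1/d_o = 1/2 - 1/2.26 = 0.05752 cm^-1, so d_i = 17.385 cm.
m_obj = -d_i/d_o = -17.385/2.26 = -7.692.
Eyepiece angular magnification (image at near point): M_eye = 1 + D/f_e = 1 + 30/3 = 11.000.
Overall M = m_obj x M_eye = (-7.692)(11.000) = -84.62.

-84.6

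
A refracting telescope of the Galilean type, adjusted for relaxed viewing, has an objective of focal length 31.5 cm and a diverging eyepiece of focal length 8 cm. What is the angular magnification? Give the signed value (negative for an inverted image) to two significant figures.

M = -f_obj/f_eye = -31.5/(-8) = 3.938.

3.9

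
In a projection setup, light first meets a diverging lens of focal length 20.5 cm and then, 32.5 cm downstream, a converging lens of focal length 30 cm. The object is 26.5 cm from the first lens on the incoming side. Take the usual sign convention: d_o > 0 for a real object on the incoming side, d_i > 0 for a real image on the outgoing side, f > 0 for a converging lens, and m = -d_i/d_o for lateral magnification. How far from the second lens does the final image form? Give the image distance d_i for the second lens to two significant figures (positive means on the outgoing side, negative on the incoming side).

First lens: d_i1 = 1/(1/(-20.5) - 1/26.5) = -11.559 cm.
With d_i1 < 0 the first image is virtual and lies on the object side; the object distance for lens 2 is d_o2 = 32.5 - (-11.559) = 44.059 cm.
Second lens: d_i2 = 1/(1/30 - 1/(44.059)) = 94.018 cm.

94 cm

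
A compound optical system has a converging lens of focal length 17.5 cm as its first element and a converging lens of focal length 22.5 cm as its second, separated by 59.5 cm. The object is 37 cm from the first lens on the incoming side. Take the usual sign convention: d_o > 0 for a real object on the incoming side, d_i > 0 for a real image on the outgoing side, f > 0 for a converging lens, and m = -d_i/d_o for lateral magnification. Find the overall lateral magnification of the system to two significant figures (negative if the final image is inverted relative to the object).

Applying the thin-lens equation to the first lens, 1/17.5 = 1/37 + 1/d_i1, which gives d_i1 = 33.205 cm.
Its lateral magnification is m_1 = -d_i1/d_o1 = -(33.205)/37 = -0.8974.
That image sits 26.295 cm in front of the second lens, so d_o2 = 26.295 cm.
Applying the thin-lens equation again with f_2 = 22.5 cm and d_o2 = 26.295 cm gives d_i2 = 155.904 cm.
m_2 = -(155.904)/(26.295) = -5.9291.
Total m = m_1 x m_2 = (-0.8974)(-5.9291) = 5.3209.

5.3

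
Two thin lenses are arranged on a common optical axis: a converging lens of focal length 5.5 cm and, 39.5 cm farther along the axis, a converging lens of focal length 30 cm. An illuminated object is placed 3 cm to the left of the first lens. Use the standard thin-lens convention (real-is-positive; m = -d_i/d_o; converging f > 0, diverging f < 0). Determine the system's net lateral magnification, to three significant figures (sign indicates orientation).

Lens 1: 1/d_i1 = 1/f_1 - 1/d_o1 = 1/5.5 - 1/3 = -0.15152 cm^-1, so d_i1 = -6.600 cm.
m_1 = -(-6.600)/3 = 2.2000.
The intermediate image is virtual, 6.600 cm to the left of lens 1, so d_o2 = L - d_i1 = 39.5 - (-6.600) = 46.100 cm.
Lens 2: 1/d_i2 = 1/f_2 - 1/d_o2 = 1/30 - 1/(46.100) = 0.01164 cm^-1, so d_i2 = 85.901 cm.
m_2 = -(85.901)/(46.100) = -1.8634.
Overall magnification: m = m_1 m_2 = -4.0994.

-4.10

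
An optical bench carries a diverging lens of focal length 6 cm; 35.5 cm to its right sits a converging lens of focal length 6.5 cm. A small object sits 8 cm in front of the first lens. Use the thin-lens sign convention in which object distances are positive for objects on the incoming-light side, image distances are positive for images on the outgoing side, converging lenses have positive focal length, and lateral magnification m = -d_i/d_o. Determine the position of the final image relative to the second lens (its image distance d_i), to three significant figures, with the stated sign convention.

Lens 1: 1/d_i1 = 1/f_1 - 1/d_o1 = 1/(-6) - 1/8 = -0.29167 cm^-1, so d_i1 = -3.429 cm.
With d_i1 < 0 the first image is virtual and lies on the object side; the object distance for lens 2 is d_o2 = 35.5 - (-3.429) = 38.929 cm.
Lens 2: 1/d_i2 = 1/f_2 - 1/d_o2 = 1/6.5 - 1/(38.929) = 0.12816 cm^-1, so d_i2 = 7.803 cm.

7.80 cm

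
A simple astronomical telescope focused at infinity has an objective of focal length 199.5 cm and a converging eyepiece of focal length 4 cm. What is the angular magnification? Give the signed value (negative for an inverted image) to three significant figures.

M = -f_obj/f_eye = -199.5/(4) = -49.875.

-49.9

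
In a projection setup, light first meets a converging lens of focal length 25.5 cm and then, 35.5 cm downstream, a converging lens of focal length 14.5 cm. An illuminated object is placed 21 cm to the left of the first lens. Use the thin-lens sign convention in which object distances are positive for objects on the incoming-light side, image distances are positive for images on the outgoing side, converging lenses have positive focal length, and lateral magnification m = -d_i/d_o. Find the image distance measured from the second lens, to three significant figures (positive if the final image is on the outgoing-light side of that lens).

16.0 cm

Applying the thin-lens equation to the first lens, 1/25.5 = 1/21 + 1/d_i1, which gives d_i1 = -119.000 cm.
The intermediate image is virtual, 119.000 cm to the left of lens 1, so d_o2 = L - d_i1 = 35.5 - (-119.000) = 154.500 cm.
Applying the thin-lens equation again with f_2 = 14.5 cm and d_o2 = 154.500 cm gives d_i2 = 16.002 cm.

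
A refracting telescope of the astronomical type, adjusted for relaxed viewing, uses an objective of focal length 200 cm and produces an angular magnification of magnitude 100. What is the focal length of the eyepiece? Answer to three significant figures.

2.00 cm

|M| = f_obj/f_eye, so f_eye = f_obj/|M| = 200/100.0 = 2.000 cm.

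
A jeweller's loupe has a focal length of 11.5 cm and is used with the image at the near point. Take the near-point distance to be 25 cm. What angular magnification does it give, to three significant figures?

M = 1 + D/f = 1 + 25/11.5 = 3.174.

3.17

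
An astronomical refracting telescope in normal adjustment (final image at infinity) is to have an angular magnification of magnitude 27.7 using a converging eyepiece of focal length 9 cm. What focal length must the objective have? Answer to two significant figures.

|M| = f_obj/|f_eye|, so f_obj = |M| x |f_eye| = 27.7 x 9 = 249.300 cm.

250 cm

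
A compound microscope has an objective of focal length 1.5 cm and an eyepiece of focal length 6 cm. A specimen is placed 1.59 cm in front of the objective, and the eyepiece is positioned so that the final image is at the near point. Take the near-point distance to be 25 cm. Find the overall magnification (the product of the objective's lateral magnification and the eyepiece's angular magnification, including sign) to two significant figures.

-86

Objective: 1/d_i = 1/f_obj - 1/d_o = 1/1.5 - 1/1.59 = 0.03774 cm^-1, so d_i = 26.500 cm.
m_obj = -d_i/d_o = -26.500/1.59 = -16.667.
Eyepiece angular magnification (image at near point): M_eye = 1 + D/f_e = 1 + 25/6 = 5.167.
Overall M = m_obj x M_eye = (-16.667)(5.167) = -86.11.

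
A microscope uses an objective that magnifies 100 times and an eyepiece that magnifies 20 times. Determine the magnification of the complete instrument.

2000

The overall magnification of a compound microscope is the product of the objective and eyepiece magnifications:
M = M_obj x M_eye = 100 x 20 = 2000.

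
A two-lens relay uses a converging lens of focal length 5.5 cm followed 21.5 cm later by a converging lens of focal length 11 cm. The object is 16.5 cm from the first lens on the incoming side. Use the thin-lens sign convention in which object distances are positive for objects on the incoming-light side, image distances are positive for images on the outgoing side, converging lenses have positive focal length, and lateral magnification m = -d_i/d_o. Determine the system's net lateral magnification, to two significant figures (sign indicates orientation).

2.4

Lens 1: 1/d_i1 = 1/f_1 - 1/d_o1 = 1/5.5 - 1/16.5 = 0.12121 cm^-1, so d_i1 = 8.250 cm.
m_1 = -(8.250)/16.5 = -0.5000.
Object distance for lens 2: d_o2 = 21.5 - 8.250 = 13.250 cm.
Lens 2: 1/d_i2 = 1/f_2 - 1/d_o2 = 1/11 - 1/(13.250) = 0.01544 cm^-1, so d_i2 = 64.778 cm.
m_2 = -(64.778)/(13.250) = -4.8889.
Overall magnification: m = m_1 m_2 = 2.4444.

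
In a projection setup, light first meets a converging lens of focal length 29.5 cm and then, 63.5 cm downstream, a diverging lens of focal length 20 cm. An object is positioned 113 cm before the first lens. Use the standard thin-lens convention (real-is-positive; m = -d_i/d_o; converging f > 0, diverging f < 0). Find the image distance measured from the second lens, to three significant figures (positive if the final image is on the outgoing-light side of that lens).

-10.8 cm

First lens: d_i1 = 1/(1/29.5 - 1/113) = 39.922 cm.
Object distance for lens 2: d_o2 = 63.5 - 39.922 = 23.578 cm.
Second lens: d_i2 = 1/(1/(-20) - 1/(23.578)) = -10.821 cm.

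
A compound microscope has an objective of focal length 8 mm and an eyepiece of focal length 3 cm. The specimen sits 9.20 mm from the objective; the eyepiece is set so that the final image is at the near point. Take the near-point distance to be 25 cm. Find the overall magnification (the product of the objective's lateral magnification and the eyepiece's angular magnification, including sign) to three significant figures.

-62.2

Convert to cm: f_obj = 8 mm = 0.8 cm; d_o = 9.20 mm = 0.92 cm.
Objective: 1/d_i = 1/f_obj - 1/d_o = 1/0.8 - 1/0.92 = 0.16304 cm^-1, so d_i = 6.133 cm.
m_obj = -d_i/d_o = -6.133/0.92 = -6.667.
Eyepiece angular magnification (image at near point): M_eye = 1 + D/f_e = 1 + 25/3 = 9.333.
Overall M = m_obj x M_eye = (-6.667)(9.333) = -62.22.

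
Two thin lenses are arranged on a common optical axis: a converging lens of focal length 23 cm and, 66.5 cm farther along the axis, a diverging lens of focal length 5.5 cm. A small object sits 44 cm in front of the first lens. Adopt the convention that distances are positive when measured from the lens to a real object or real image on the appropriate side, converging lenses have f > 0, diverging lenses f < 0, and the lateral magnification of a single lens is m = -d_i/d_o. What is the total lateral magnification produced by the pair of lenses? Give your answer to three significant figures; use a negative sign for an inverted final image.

-0.253

Applying the thin-lens equation to the first lens, 1/23 = 1/44 + 1/d_i1, which gives d_i1 = 48.190 cm.
Its lateral magnification is m_1 = -d_i1/d_o1 = -(48.190)/44 = -1.0952.
That image sits 18.310 cm in front of the second lens, so d_o2 = 18.310 cm.
Applying the thin-lens equation again with f_2 = -5.5 cm and d_o2 = 18.310 cm gives d_i2 = -4.229 cm.
m_2 = -(-4.229)/(18.310) = 0.2310.
The system's lateral magnification is m_1 m_2 = (-1.0952)(0.2310) = -0.2530.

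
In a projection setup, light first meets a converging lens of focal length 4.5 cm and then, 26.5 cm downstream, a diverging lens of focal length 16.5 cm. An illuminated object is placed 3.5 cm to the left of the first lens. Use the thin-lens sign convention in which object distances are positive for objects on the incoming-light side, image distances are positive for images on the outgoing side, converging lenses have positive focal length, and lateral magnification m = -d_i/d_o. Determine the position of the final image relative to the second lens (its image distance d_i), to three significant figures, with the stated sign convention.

-11.9 cm

Lens 1: 1/d_i1 = 1/f_1 - 1/d_o1 = 1/4.5 - 1/3.5 = -0.06349 cm^-1, so d_i1 = -15.750 cm.
The intermediate image is virtual, 15.750 cm to the left of lens 1, so d_o2 = L - d_i1 = 26.5 - (-15.750) = 42.250 cm.
Lens 2: 1/d_i2 = 1/f_2 - 1/d_o2 = 1/(-16.5) - 1/(42.250) = -0.08427 cm^-1, so d_i2 = -11.866 cm.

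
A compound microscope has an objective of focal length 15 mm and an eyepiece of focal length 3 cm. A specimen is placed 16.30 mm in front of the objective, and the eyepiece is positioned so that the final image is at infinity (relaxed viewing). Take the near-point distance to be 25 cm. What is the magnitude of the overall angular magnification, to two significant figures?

96

Convert to cm: f_obj = 15 mm = 1.5 cm; d_o = 16.30 mm = 1.63 cm.
Objective: 1/d_i = 1/f_obj - 1/d_o = 1/1.5 - 1/1.63 = 0.05317 cm^-1, so d_i = 18.808 cm.
m_obj = -d_i/d_o = -18.808/1.63 = -11.538.
Eyepiece angular magnification (image at infinity): M_eye = D/f_e = 25/3 = 8.333.
Overall M = m_obj x M_eye = (-11.538)(8.333) = -96.15.
|M| = 96.15.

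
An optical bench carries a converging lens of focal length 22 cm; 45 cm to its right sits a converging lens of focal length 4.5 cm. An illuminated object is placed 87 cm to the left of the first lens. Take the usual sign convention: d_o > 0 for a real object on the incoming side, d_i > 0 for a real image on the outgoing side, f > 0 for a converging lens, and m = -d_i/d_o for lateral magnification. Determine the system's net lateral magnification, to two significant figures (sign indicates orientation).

0.14

Lens 1: 1/d_i1 = 1/f_1 - 1/d_o1 = 1/22 - 1/87 = 0.03396 cm^-1, so d_i1 = 29.446 cm.
m_1 = -(29.446)/87 = -0.3385.
That image sits 15.554 cm in front of the second lens, so d_o2 = 15.554 cm.
Lens 2: 1/d_i2 = 1/f_2 - 1/d_o2 = 1/4.5 - 1/(15.554) = 0.15793 cm^-1, so d_i2 = 6.332 cm.
m_2 = -(6.332)/(15.554) = -0.4071.
Total m = m_1 x m_2 = (-0.3385)(-0.4071) = 0.1378.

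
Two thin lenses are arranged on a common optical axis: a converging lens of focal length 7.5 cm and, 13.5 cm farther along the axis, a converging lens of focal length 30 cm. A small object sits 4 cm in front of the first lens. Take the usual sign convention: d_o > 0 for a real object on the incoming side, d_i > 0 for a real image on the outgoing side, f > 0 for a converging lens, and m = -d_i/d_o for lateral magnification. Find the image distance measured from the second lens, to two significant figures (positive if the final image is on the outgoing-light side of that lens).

-84 cm

Lens 1: 1/d_i1 = 1/f_1 - 1/d_o1 = 1/7.5 - 1/4 = -0.11667 cm^-1, so d_i1 = -8.571 cm.
The intermediate image is virtual, 8.571 cm to the left of lens 1, so d_o2 = L - d_i1 = 13.5 - (-8.571) = 22.071 cm.
Lens 2: 1/d_i2 = 1/f_2 - 1/d_o2 = 1/30 - 1/(22.071) = -0.01197 cm^-1, so d_i2 = -83.514 cm.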